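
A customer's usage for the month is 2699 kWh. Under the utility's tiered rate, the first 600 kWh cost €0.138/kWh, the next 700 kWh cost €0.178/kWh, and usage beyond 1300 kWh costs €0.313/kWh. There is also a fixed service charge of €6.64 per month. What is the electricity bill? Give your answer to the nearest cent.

€651.93

First 600 kWh × €0.138 = €82.80
Next 700 kWh × €0.178 = €124.60
Remaining 1399 kWh × €0.313 = €437.89
Energy charge = €645.29; + service €6.64 = €651.93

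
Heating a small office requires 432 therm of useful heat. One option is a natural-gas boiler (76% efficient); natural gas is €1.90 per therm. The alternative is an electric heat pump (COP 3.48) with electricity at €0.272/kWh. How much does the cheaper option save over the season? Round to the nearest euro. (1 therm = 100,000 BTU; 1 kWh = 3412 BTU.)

€90

Heat load = 432 therm × 100,000 = 43,200,000 BTU
Gas: input = 43,200,000 / 0.760 = 56,842,105 BTU = 568.4 therm → 568.4 × €1.90 = €1,080.00
Heat pump: 43,200,000 BTU / 3412 = 12,660 kWh heat; / 3.48 = 3,638 kWh in → × €0.272 = €989.61
Difference = |€1,080.00 − €989.61| = €90.39 ≈ €90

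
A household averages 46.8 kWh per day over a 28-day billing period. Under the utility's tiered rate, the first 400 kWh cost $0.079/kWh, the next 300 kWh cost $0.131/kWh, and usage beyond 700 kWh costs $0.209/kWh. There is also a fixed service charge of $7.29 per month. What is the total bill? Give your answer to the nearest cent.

$205.76

Usage = 46.8 kWh/day × 28 days = 1310.4 kWh
First 400 kWh × $0.079 = $31.60
Next 300 kWh × $0.131 = $39.30
Remaining 610.4 kWh × $0.209 = $127.57
Energy charge = $198.47; + service $7.29 = $205.76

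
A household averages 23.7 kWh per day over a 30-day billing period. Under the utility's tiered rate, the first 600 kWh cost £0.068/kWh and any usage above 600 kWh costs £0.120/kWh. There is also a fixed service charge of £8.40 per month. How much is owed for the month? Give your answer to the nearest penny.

£62.52

Usage = 23.7 kWh/day × 30 days = 711 kWh
First 600 kWh × £0.068 = £40.80
Remaining 111 kWh × £0.120 = £13.32
Energy charge = £54.12; + service £8.40 = £62.52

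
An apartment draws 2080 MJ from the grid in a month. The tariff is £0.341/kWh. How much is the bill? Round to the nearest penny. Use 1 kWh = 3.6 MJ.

2080 MJ × (0.27778 kWh/MJ) = 577.8 kWh
Cost = 577.8 kWh × £0.341/kWh = £197.02

£197.02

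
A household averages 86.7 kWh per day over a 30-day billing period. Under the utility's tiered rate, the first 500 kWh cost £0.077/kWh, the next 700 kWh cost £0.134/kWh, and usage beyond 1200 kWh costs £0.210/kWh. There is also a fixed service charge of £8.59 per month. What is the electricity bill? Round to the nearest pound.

Usage = 86.7 kWh/day × 30 days = 2601 kWh
First 500 kWh × £0.077 = £38.50
Next 700 kWh × £0.134 = £93.80
Remaining 1401 kWh × £0.210 = £294.21
Energy charge = £426.51; + service £8.59 = £435.10 ≈ £435

£435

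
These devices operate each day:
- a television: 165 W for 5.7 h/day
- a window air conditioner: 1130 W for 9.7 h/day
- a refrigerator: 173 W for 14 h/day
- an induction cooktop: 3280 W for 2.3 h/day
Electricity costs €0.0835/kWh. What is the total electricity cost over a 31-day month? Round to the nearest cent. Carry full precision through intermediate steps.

€56.60

television: 165 W × 5.7 h × 31 d = 29,156 Wh = 29.16 kWh
window air conditioner: 1130 W × 9.7 h × 31 d = 339,791 Wh = 339.8 kWh
refrigerator: 173 W × 14 h × 31 d = 75,082 Wh = 75.08 kWh
induction cooktop: 3280 W × 2.3 h × 31 d = 233,864 Wh = 233.9 kWh
Total energy = 29.16 + 339.8 + 75.08 + 233.9 = 677.9 kWh
Cost = 677.9 kWh × €0.0835 = €56.60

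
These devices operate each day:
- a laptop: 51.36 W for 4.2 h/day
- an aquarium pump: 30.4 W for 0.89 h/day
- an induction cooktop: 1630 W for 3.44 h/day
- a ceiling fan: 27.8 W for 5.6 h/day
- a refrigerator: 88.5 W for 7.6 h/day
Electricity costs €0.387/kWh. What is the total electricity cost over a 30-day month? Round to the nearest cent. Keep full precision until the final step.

laptop: 51.36 W × 4.2 h × 30 d = 6,471 Wh = 6.471 kWh
aquarium pump: 30.4 W × 0.89 h × 30 d = 812 Wh = 0.8117 kWh
induction cooktop: 1630 W × 3.44 h × 30 d = 168,216 Wh = 168.2 kWh
ceiling fan: 27.8 W × 5.6 h × 30 d = 4,670 Wh = 4.67 kWh
refrigerator: 88.5 W × 7.6 h × 30 d = 20,178 Wh = 20.18 kWh
Total energy = 6.471 + 0.8117 + 168.2 + 4.67 + 20.18 = 200.3 kWh
Cost = 200.3 kWh × €0.387 = €77.53

€77.53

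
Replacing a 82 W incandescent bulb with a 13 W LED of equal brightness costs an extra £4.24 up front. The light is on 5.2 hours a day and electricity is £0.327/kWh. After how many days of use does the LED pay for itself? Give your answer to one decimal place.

36.1 days

Power saved = 82 − 13 = 69 W
Daily energy saved = 69 W × 5.2 h = 358.8 Wh = 0.3588 kWh
Daily savings = 0.3588 × £0.327 = £0.1173
Payback = £4.24 / £0.1173 per day = 36.14 days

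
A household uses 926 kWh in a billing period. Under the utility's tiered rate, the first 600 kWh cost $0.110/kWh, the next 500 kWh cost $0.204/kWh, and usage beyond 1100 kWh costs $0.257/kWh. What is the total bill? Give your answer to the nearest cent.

First 600 kWh × $0.110 = $66.00
Next 326 kWh × $0.204 = $66.50
Remaining tier: 0 kWh (not reached)
Total = $132.50

$132.50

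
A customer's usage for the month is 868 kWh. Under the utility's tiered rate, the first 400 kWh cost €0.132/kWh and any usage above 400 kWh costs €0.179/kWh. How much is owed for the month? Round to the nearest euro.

First 400 kWh × €0.132 = €52.80
Remaining 468 kWh × €0.179 = €83.77
Total = €136.57 ≈ €137

€137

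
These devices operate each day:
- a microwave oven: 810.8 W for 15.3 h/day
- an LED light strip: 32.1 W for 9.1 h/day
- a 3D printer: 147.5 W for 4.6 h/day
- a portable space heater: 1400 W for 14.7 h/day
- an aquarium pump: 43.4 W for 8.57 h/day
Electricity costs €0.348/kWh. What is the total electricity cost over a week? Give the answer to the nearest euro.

microwave oven: 810.8 W × 15.3 h × 7 d = 86,837 Wh = 86.84 kWh
LED light strip: 32.1 W × 9.1 h × 7 d = 2,045 Wh = 2.045 kWh
3D printer: 147.5 W × 4.6 h × 7 d = 4,750 Wh = 4.75 kWh
portable space heater: 1400 W × 14.7 h × 7 d = 144,060 Wh = 144.1 kWh
aquarium pump: 43.4 W × 8.57 h × 7 d = 2,604 Wh = 2.604 kWh
Total energy = 86.84 + 2.045 + 4.75 + 144.1 + 2.604 = 240.3 kWh
Cost = 240.3 kWh × €0.348 = €83.62 ≈ €84

€84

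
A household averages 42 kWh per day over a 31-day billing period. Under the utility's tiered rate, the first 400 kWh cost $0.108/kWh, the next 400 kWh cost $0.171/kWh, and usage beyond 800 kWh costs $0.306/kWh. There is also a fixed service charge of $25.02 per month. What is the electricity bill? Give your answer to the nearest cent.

Usage = 42 kWh/day × 31 days = 1302 kWh
First 400 kWh × $0.108 = $43.20
Next 400 kWh × $0.171 = $68.40
Remaining 502 kWh × $0.306 = $153.61
Energy charge = $265.21; + service $25.02 = $290.23

$290.23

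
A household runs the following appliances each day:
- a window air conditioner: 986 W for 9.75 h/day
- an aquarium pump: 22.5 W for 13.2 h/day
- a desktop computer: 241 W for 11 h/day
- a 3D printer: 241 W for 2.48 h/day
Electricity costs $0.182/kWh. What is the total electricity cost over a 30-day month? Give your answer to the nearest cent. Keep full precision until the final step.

window air conditioner: 986 W × 9.75 h × 30 d = 288,405 Wh = 288.4 kWh
aquarium pump: 22.5 W × 13.2 h × 30 d = 8,910 Wh = 8.91 kWh
desktop computer: 241 W × 11 h × 30 d = 79,530 Wh = 79.53 kWh
3D printer: 241 W × 2.48 h × 30 d = 17,930 Wh = 17.93 kWh
Total energy = 288.4 + 8.91 + 79.53 + 17.93 = 394.8 kWh
Cost = 394.8 kWh × $0.182 = $71.85

$71.85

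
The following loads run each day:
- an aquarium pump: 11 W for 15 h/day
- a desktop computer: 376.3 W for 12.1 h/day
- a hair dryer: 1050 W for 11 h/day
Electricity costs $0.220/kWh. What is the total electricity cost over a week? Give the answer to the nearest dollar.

$25

aquarium pump: 11 W × 15 h × 7 d = 1,155 Wh = 1.155 kWh
desktop computer: 376.3 W × 12.1 h × 7 d = 31,873 Wh = 31.87 kWh
hair dryer: 1050 W × 11 h × 7 d = 80,850 Wh = 80.85 kWh
Total energy = 1.155 + 31.87 + 80.85 = 113.9 kWh
Cost = 113.9 kWh × $0.220 = $25.05 ≈ $25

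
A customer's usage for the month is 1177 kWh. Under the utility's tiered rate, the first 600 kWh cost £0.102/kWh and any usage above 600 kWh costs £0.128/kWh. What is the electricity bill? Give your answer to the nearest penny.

First 600 kWh × £0.102 = £61.20
Remaining 577 kWh × £0.128 = £73.86
Total = £135.06

£135.06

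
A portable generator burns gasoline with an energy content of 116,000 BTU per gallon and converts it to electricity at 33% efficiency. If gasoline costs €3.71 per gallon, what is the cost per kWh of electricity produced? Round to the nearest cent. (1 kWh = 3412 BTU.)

Electrical output per gallon = 116,000 BTU × 0.33 / 3412 BTU/kWh = 11.22 kWh
Cost per kWh = €3.71 / 11.22 kWh = €0.331

€0.33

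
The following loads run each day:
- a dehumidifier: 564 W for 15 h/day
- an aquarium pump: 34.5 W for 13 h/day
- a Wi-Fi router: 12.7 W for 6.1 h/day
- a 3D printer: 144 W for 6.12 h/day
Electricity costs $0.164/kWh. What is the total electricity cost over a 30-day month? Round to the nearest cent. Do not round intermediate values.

$48.55

dehumidifier: 564 W × 15 h × 30 d = 253,800 Wh = 253.8 kWh
aquarium pump: 34.5 W × 13 h × 30 d = 13,455 Wh = 13.46 kWh
Wi-Fi router: 12.7 W × 6.1 h × 30 d = 2,324 Wh = 2.324 kWh
3D printer: 144 W × 6.12 h × 30 d = 26,438 Wh = 26.44 kWh
Total energy = 253.8 + 13.46 + 2.324 + 26.44 = 296 kWh
Cost = 296 kWh × $0.164 = $48.55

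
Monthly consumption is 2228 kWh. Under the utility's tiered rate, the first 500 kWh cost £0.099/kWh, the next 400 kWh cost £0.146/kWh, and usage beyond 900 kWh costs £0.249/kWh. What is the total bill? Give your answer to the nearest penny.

First 500 kWh × £0.099 = £49.50
Next 400 kWh × £0.146 = £58.40
Remaining 1328 kWh × £0.249 = £330.67
Total = £438.57

£438.57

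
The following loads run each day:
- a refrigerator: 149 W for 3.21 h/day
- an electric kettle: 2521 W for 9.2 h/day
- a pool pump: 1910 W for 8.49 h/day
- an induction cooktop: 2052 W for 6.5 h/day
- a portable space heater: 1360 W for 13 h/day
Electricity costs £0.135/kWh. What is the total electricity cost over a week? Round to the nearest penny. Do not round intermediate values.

£67.01

refrigerator: 149 W × 3.21 h × 7 d = 3,348 Wh = 3.348 kWh
electric kettle: 2521 W × 9.2 h × 7 d = 162,352 Wh = 162.4 kWh
pool pump: 1910 W × 8.49 h × 7 d = 113,511 Wh = 113.5 kWh
induction cooktop: 2052 W × 6.5 h × 7 d = 93,366 Wh = 93.37 kWh
portable space heater: 1360 W × 13 h × 7 d = 123,760 Wh = 123.8 kWh
Total energy = 3.348 + 162.4 + 113.5 + 93.37 + 123.8 = 496.3 kWh
Cost = 496.3 kWh × £0.135 = £67.01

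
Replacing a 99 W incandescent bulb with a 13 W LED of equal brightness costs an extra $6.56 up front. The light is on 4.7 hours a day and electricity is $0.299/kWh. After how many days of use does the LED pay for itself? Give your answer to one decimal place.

Power saved = 99 − 13 = 86 W
Daily energy saved = 86 W × 4.7 h = 404.2 Wh = 0.4042 kWh
Daily savings = 0.4042 × $0.299 = $0.1209
Payback = $6.56 / $0.1209 per day = 54.28 days

54.3 days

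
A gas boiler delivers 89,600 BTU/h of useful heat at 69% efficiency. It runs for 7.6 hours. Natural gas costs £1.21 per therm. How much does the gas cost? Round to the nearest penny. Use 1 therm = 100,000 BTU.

£11.94

Heat delivered = 89,600 BTU/h × 7.6 h = 680,960 BTU
Gas input = 680,960 / 0.69 = 986,899 BTU
= 986,899 / 100,000 = 9.869 therm
Cost = 9.869 × £1.21/therm = £11.94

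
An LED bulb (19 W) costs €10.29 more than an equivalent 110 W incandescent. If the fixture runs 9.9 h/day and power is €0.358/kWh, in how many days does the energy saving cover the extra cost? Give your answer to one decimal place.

31.9 days

Power saved = 110 − 19 = 91 W
Daily energy saved = 91 W × 9.9 h = 900.9 Wh = 0.9009 kWh
Daily savings = 0.9009 × €0.358 = €0.3225
Payback = €10.29 / €0.3225 per day = 31.9 days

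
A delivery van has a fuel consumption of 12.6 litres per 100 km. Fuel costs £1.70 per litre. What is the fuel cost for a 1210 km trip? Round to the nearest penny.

Fuel = 12.6 L/100 km × 1210 km / 100 = 152.5 L
Cost = 152.5 L × £1.70/L = £259.18

£259.18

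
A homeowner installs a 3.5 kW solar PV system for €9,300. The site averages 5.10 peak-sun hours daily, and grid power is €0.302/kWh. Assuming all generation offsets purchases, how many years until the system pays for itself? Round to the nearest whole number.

5 years

Daily generation = 3.5 kW × 5.10 h = 17.85 kWh
Annual generation = 17.85 × 365 = 6515.2 kWh
Annual savings = 6515.2 × €0.302 = €1,967.61
Payback = €9,300 / €1,967.61 = 4.73 years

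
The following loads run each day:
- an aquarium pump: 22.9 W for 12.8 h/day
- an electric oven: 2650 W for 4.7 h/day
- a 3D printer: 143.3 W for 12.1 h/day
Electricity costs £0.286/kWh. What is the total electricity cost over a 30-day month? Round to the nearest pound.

£124

aquarium pump: 22.9 W × 12.8 h × 30 d = 8,794 Wh = 8.794 kWh
electric oven: 2650 W × 4.7 h × 30 d = 373,650 Wh = 373.6 kWh
3D printer: 143.3 W × 12.1 h × 30 d = 52,018 Wh = 52.02 kWh
Total energy = 8.794 + 373.6 + 52.02 = 434.5 kWh
Cost = 434.5 kWh × £0.286 = £124.26 ≈ £124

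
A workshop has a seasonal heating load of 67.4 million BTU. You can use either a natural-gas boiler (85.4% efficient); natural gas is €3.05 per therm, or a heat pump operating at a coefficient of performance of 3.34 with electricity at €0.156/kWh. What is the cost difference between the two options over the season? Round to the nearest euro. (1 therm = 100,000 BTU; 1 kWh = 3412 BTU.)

€1485

Heat load = 67.4 × 10⁶ BTU = 67,400,000 BTU
Gas: input = 67,400,000 / 0.854 = 78,922,717 BTU = 789.2 therm → 789.2 × €3.05 = €2,407.14
Heat pump: 67,400,000 BTU / 3412 = 19,750 kWh heat; / 3.34 = 5,914 kWh in → × €0.156 = €922.63
Difference = |€2,407.14 − €922.63| = €1,484.51 ≈ €1485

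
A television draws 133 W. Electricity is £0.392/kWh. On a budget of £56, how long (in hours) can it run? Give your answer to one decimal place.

1074.1 h

Energy budget = £56 / £0.392 per kWh = 142.9 kWh = 142,857 Wh
Runtime = 142,857 Wh / 133 W = 1,074 h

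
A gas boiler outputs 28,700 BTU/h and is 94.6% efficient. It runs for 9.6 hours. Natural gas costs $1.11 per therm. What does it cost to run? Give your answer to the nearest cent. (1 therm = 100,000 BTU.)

Heat delivered = 28,700 BTU/h × 9.6 h = 275,520 BTU
Gas input = 275,520 / 0.946 = 291,247 BTU
= 291,247 / 100,000 = 2.912 therm
Cost = 2.912 × $1.11/therm = $3.23

$3.23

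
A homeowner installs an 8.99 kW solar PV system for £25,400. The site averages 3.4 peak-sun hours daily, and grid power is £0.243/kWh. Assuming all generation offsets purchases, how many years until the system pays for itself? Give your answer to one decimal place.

Daily generation = 8.99 kW × 3.4 h = 30.57 kWh
Annual generation = 30.57 × 365 = 11157 kWh
Annual savings = 11157 × £0.243 = £2,711.05
Payback = £25,400 / £2,711.05 = 9.37 years

9.4 years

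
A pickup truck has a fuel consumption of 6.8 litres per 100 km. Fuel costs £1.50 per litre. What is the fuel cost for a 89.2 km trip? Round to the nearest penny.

Fuel = 6.8 L/100 km × 89.2 km / 100 = 6.066 L
Cost = 6.066 L × £1.50/L = £9.10

£9.10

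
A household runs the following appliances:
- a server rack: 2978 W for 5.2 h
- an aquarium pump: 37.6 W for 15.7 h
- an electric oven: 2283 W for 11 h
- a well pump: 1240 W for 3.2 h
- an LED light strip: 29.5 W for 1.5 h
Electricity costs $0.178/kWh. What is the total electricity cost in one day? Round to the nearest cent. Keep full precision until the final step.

server rack: 2978 W × 5.2 h = 15,486 Wh = 15.49 kWh
aquarium pump: 37.6 W × 15.7 h = 590 Wh = 0.5903 kWh
electric oven: 2283 W × 11 h = 25,113 Wh = 25.11 kWh
well pump: 1240 W × 3.2 h = 3,968 Wh = 3.968 kWh
LED light strip: 29.5 W × 1.5 h = 44 Wh = 0.04425 kWh
Total energy = 15.49 + 0.5903 + 25.11 + 3.968 + 0.04425 = 45.2 kWh
Cost = 45.2 kWh × $0.178 = $8.05

$8.05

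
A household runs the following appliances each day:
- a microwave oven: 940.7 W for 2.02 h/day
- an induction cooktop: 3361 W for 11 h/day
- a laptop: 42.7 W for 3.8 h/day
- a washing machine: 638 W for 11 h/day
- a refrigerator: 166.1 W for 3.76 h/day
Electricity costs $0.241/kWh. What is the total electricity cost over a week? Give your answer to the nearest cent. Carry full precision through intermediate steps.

microwave oven: 940.7 W × 2.02 h × 7 d = 13,301 Wh = 13.3 kWh
induction cooktop: 3361 W × 11 h × 7 d = 258,797 Wh = 258.8 kWh
laptop: 42.7 W × 3.8 h × 7 d = 1,136 Wh = 1.136 kWh
washing machine: 638 W × 11 h × 7 d = 49,126 Wh = 49.13 kWh
refrigerator: 166.1 W × 3.76 h × 7 d = 4,372 Wh = 4.372 kWh
Total energy = 13.3 + 258.8 + 1.136 + 49.13 + 4.372 = 326.7 kWh
Cost = 326.7 kWh × $0.241 = $78.74

$78.74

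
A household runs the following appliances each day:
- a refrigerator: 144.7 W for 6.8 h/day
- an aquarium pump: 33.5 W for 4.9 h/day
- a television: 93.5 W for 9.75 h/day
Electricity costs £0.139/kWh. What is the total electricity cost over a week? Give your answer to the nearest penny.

refrigerator: 144.7 W × 6.8 h × 7 d = 6,888 Wh = 6.888 kWh
aquarium pump: 33.5 W × 4.9 h × 7 d = 1,149 Wh = 1.149 kWh
television: 93.5 W × 9.75 h × 7 d = 6,381 Wh = 6.381 kWh
Total energy = 6.888 + 1.149 + 6.381 = 14.42 kWh
Cost = 14.42 kWh × £0.139 = £2.00

£2.00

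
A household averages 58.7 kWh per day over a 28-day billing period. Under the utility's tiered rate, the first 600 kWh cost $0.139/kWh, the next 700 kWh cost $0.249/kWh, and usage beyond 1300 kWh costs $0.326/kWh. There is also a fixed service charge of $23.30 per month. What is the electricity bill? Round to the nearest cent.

Usage = 58.7 kWh/day × 28 days = 1643.6 kWh
First 600 kWh × $0.139 = $83.40
Next 700 kWh × $0.249 = $174.30
Remaining 343.6 kWh × $0.326 = $112.01
Energy charge = $369.71; + service $23.30 = $393.01

$393.01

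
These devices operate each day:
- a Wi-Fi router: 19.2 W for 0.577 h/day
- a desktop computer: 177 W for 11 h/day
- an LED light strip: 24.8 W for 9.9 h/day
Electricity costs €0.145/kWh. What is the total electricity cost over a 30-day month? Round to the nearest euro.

€10

Wi-Fi router: 19.2 W × 0.577 h × 30 d = 332 Wh = 0.3324 kWh
desktop computer: 177 W × 11 h × 30 d = 58,410 Wh = 58.41 kWh
LED light strip: 24.8 W × 9.9 h × 30 d = 7,366 Wh = 7.366 kWh
Total energy = 0.3324 + 58.41 + 7.366 = 66.11 kWh
Cost = 66.11 kWh × €0.145 = €9.59 ≈ €10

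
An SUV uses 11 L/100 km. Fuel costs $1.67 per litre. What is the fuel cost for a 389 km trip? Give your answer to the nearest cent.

$71.46

Fuel = 11 L/100 km × 389 km / 100 = 42.79 L
Cost = 42.79 L × $1.67/L = $71.46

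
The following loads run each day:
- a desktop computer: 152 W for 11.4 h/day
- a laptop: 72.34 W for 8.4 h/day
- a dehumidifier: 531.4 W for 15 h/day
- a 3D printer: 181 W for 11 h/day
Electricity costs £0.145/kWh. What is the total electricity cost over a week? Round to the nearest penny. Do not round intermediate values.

desktop computer: 152 W × 11.4 h × 7 d = 12,130 Wh = 12.13 kWh
laptop: 72.34 W × 8.4 h × 7 d = 4,254 Wh = 4.254 kWh
dehumidifier: 531.4 W × 15 h × 7 d = 55,797 Wh = 55.8 kWh
3D printer: 181 W × 11 h × 7 d = 13,937 Wh = 13.94 kWh
Total energy = 12.13 + 4.254 + 55.8 + 13.94 = 86.12 kWh
Cost = 86.12 kWh × £0.145 = £12.49

£12.49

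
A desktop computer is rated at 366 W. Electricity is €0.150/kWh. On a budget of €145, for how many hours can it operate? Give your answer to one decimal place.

2641.2 h

Energy budget = €145 / €0.150 per kWh = 966.7 kWh = 966,667 Wh
Runtime = 966,667 Wh / 366 W = 2,641 h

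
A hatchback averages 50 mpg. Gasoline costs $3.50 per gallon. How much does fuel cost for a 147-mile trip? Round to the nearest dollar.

Fuel = 147 mi / 50 mpg = 2.94 gal
Cost = 2.94 gal × $3.50/gal = $10.29 ≈ $10

$10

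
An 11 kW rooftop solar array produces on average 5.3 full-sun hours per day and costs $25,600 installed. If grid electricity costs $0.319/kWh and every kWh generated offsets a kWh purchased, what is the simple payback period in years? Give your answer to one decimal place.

3.8 years

Daily generation = 11 kW × 5.3 h = 58.3 kWh
Annual generation = 58.3 × 365 = 21280 kWh
Annual savings = 21280 × $0.319 = $6,788.16
Payback = $25,600 / $6,788.16 = 3.77 years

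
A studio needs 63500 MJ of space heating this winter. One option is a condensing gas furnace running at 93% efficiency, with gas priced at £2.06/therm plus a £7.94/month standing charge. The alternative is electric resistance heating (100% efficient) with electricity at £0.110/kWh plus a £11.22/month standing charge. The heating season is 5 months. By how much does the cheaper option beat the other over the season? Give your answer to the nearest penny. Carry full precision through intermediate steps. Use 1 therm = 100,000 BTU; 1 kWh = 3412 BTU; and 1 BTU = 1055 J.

£623.63

Heat load = 63500 MJ = 63,500,000,000 J / 1055 = 60,189,573 BTU
Gas: input = 60,189,573 / 0.930 = 64,719,971 BTU = 647.2 therm → 647.2 × £2.06 = £1,333.23; + 5 × £7.94 standing = £1,372.93
Electric: 60,189,573 BTU / 3412 = 17,640 kWh → × £0.110 = £1,940.46; + 5 × £11.22 standing = £1,996.56
Difference = |£1,372.93 − £1,996.56| = £623.63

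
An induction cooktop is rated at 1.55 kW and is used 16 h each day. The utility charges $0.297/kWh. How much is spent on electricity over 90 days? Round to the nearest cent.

$662.90

Energy = 1550 W × 16 h/day × 90 days = 2,232,000 Wh = 2,232 kWh
Cost = 2,232 kWh × $0.297/kWh = $662.90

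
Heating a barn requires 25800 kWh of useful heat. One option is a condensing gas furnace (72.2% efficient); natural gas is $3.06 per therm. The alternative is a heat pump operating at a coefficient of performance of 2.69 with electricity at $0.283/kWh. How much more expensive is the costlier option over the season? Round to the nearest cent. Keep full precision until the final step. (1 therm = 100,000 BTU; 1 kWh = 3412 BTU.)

$1016.62

Heat load = 25800 kWh × 3412 = 88,029,600 BTU
Gas: input = 88,029,600 / 0.722 = 121,924,654 BTU = 1,219 therm → 1,219 × $3.06 = $3,730.89
Heat pump: 88,029,600 BTU / 3412 = 25,800 kWh heat; / 2.69 = 9,591 kWh in → × $0.283 = $2,714.28
Difference = |$3,730.89 − $2,714.28| = $1,016.62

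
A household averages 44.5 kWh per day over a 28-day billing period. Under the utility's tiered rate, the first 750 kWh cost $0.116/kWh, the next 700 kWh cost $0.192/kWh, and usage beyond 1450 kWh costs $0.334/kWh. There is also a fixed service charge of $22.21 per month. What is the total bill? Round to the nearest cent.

Usage = 44.5 kWh/day × 28 days = 1246 kWh
First 750 kWh × $0.116 = $87.00
Next 496 kWh × $0.192 = $95.23
Remaining tier: 0 kWh (not reached)
Energy charge = $182.23; + service $22.21 = $204.44

$204.44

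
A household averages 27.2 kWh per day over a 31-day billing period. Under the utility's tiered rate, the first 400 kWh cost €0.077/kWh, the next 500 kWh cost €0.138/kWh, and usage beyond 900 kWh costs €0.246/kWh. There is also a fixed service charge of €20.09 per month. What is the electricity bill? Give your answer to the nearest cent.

Usage = 27.2 kWh/day × 31 days = 843.2 kWh
First 400 kWh × €0.077 = €30.80
Next 443.2 kWh × €0.138 = €61.16
Remaining tier: 0 kWh (not reached)
Energy charge = €91.96; + service €20.09 = €112.05

€112.05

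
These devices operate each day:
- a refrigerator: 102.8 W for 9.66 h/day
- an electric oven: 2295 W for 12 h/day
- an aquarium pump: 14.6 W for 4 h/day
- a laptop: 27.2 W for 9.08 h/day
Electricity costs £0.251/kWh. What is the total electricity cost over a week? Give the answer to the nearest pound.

£51

refrigerator: 102.8 W × 9.66 h × 7 d = 6,951 Wh = 6.951 kWh
electric oven: 2295 W × 12 h × 7 d = 192,780 Wh = 192.8 kWh
aquarium pump: 14.6 W × 4 h × 7 d = 409 Wh = 0.4088 kWh
laptop: 27.2 W × 9.08 h × 7 d = 1,729 Wh = 1.729 kWh
Total energy = 6.951 + 192.8 + 0.4088 + 1.729 = 201.9 kWh
Cost = 201.9 kWh × £0.251 = £50.67 ≈ £51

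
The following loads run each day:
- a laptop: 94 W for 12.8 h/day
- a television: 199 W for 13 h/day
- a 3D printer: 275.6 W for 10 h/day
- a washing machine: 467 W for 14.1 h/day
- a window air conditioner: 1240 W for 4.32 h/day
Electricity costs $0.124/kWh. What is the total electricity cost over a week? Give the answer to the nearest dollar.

$16

laptop: 94 W × 12.8 h × 7 d = 8,422 Wh = 8.422 kWh
television: 199 W × 13 h × 7 d = 18,109 Wh = 18.11 kWh
3D printer: 275.6 W × 10 h × 7 d = 19,292 Wh = 19.29 kWh
washing machine: 467 W × 14.1 h × 7 d = 46,093 Wh = 46.09 kWh
window air conditioner: 1240 W × 4.32 h × 7 d = 37,498 Wh = 37.5 kWh
Total energy = 8.422 + 18.11 + 19.29 + 46.09 + 37.5 = 129.4 kWh
Cost = 129.4 kWh × $0.124 = $16.05 ≈ $16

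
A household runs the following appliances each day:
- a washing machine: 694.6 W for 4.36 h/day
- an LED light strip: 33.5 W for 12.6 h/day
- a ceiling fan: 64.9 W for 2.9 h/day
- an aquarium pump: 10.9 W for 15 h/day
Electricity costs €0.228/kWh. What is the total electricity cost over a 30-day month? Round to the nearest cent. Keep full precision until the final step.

washing machine: 694.6 W × 4.36 h × 30 d = 90,854 Wh = 90.85 kWh
LED light strip: 33.5 W × 12.6 h × 30 d = 12,663 Wh = 12.66 kWh
ceiling fan: 64.9 W × 2.9 h × 30 d = 5,646 Wh = 5.646 kWh
aquarium pump: 10.9 W × 15 h × 30 d = 4,905 Wh = 4.905 kWh
Total energy = 90.85 + 12.66 + 5.646 + 4.905 = 114.1 kWh
Cost = 114.1 kWh × €0.228 = €26.01

€26.01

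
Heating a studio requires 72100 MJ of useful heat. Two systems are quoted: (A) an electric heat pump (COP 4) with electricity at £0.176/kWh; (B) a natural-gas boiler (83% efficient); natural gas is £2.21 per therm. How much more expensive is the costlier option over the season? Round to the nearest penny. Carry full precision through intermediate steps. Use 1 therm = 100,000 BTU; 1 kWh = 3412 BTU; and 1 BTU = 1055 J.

Heat load = 72100 MJ = 72,100,000,000 J / 1055 = 68,341,232 BTU
Gas: input = 68,341,232 / 0.83 = 82,338,834 BTU = 823.4 therm → 823.4 × £2.21 = £1,819.69
Heat pump: 68,341,232 BTU / 3412 = 20,030 kWh heat; / 4 = 5,007 kWh in → × £0.176 = £881.31
Difference = |£1,819.69 − £881.31| = £938.38

£938.38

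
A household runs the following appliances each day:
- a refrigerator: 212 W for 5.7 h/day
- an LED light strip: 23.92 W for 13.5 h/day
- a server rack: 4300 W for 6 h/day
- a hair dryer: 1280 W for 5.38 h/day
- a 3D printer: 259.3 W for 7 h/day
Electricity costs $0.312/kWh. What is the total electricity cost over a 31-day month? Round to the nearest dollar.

refrigerator: 212 W × 5.7 h × 31 d = 37,460 Wh = 37.46 kWh
LED light strip: 23.92 W × 13.5 h × 31 d = 10,011 Wh = 10.01 kWh
server rack: 4300 W × 6 h × 31 d = 799,800 Wh = 799.8 kWh
hair dryer: 1280 W × 5.38 h × 31 d = 213,478 Wh = 213.5 kWh
3D printer: 259.3 W × 7 h × 31 d = 56,268 Wh = 56.27 kWh
Total energy = 37.46 + 10.01 + 799.8 + 213.5 + 56.27 = 1,117 kWh
Cost = 1,117 kWh × $0.312 = $348.51 ≈ $349

$349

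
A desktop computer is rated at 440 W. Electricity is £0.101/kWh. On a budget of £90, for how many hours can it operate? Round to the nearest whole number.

Energy budget = £90 / £0.101 per kWh = 891.1 kWh = 891,089 Wh
Runtime = 891,089 Wh / 440 W = 2,025 h

2025 h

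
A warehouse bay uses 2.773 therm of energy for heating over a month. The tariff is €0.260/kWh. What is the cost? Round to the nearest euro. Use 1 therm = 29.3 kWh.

€21

2.773 therm × (29.3 kWh/therm) = 81.25 kWh
Cost = 81.25 kWh × €0.260/kWh = €21.12 ≈ €21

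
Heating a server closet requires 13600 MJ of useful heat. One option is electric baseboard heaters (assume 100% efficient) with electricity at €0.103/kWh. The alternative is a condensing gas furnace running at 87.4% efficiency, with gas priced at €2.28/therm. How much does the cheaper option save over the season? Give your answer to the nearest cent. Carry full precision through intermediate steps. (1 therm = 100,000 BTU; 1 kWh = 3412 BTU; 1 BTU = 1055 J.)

€52.86

Heat load = 13600 MJ = 13,600,000,000 J / 1055 = 12,890,995 BTU
Gas: input = 12,890,995 / 0.874 = 14,749,422 BTU = 147.5 therm → 147.5 × €2.28 = €336.29
Electric: 12,890,995 BTU / 3412 = 3,778 kWh → × €0.103 = €389.15
Difference = |€336.29 − €389.15| = €52.86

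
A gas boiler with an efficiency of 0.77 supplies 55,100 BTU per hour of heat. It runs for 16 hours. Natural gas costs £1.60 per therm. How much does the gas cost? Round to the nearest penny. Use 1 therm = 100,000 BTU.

Heat delivered = 55,100 BTU/h × 16 h = 881,600 BTU
Gas input = 881,600 / 0.77 = 1,144,935 BTU
= 1,144,935 / 100,000 = 11.45 therm
Cost = 11.45 × £1.60/therm = £18.32

£18.32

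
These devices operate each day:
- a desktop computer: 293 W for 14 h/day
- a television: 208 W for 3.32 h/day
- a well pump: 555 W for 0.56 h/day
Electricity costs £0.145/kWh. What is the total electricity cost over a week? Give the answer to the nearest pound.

desktop computer: 293 W × 14 h × 7 d = 28,714 Wh = 28.71 kWh
television: 208 W × 3.32 h × 7 d = 4,834 Wh = 4.834 kWh
well pump: 555 W × 0.56 h × 7 d = 2,176 Wh = 2.176 kWh
Total energy = 28.71 + 4.834 + 2.176 = 35.72 kWh
Cost = 35.72 kWh × £0.145 = £5.18 ≈ £5

£5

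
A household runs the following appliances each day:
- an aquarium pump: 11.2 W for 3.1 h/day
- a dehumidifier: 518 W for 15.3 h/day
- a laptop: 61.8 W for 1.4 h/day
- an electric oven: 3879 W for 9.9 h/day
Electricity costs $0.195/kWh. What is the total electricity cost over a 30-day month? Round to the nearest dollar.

aquarium pump: 11.2 W × 3.1 h × 30 d = 1,042 Wh = 1.042 kWh
dehumidifier: 518 W × 15.3 h × 30 d = 237,762 Wh = 237.8 kWh
laptop: 61.8 W × 1.4 h × 30 d = 2,596 Wh = 2.596 kWh
electric oven: 3879 W × 9.9 h × 30 d = 1,152,063 Wh = 1,152 kWh
Total energy = 1.042 + 237.8 + 2.596 + 1,152 = 1,393 kWh
Cost = 1,393 kWh × $0.195 = $271.73 ≈ $272

$272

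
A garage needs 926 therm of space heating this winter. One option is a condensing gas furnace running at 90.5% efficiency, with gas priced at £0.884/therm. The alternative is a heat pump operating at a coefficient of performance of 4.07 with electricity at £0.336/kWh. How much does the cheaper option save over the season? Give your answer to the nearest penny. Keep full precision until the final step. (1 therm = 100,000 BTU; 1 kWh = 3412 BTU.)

£1336.00

Heat load = 926 therm × 100,000 = 92,600,000 BTU
Gas: input = 92,600,000 / 0.905 = 102,320,442 BTU = 1,023 therm → 1,023 × £0.884 = £904.51
Heat pump: 92,600,000 BTU / 3412 = 27,140 kWh heat; / 4.07 = 6,668 kWh in → × £0.336 = £2,240.51
Difference = |£904.51 − £2,240.51| = £1,336.00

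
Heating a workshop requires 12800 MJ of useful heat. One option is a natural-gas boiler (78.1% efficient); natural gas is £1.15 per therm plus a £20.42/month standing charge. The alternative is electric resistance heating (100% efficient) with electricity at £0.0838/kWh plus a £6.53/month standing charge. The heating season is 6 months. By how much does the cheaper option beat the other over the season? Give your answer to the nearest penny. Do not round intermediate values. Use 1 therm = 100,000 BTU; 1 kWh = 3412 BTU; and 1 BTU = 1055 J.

Heat load = 12800 MJ = 12,800,000,000 J / 1055 = 12,132,701 BTU
Gas: input = 12,132,701 / 0.781 = 15,534,829 BTU = 155.3 therm → 155.3 × £1.15 = £178.65; + 6 × £20.42 standing = £301.17
Electric: 12,132,701 BTU / 3412 = 3,556 kWh → × £0.0838 = £297.98; + 6 × £6.53 standing = £337.16
Difference = |£301.17 − £337.16| = £35.99

£35.99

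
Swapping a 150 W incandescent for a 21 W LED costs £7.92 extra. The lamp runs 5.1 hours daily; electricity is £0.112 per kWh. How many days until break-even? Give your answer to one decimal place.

Power saved = 150 − 21 = 129 W
Daily energy saved = 129 W × 5.1 h = 657.9 Wh = 0.6579 kWh
Daily savings = 0.6579 × £0.112 = £0.0737
Payback = £7.92 / £0.0737 per day = 107.5 days

107.5 days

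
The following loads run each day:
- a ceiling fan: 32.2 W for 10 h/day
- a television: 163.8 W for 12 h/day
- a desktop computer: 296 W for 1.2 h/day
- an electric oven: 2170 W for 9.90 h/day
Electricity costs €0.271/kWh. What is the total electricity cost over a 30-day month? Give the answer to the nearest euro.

ceiling fan: 32.2 W × 10 h × 30 d = 9,660 Wh = 9.66 kWh
television: 163.8 W × 12 h × 30 d = 58,968 Wh = 58.97 kWh
desktop computer: 296 W × 1.2 h × 30 d = 10,656 Wh = 10.66 kWh
electric oven: 2170 W × 9.90 h × 30 d = 644,490 Wh = 644.5 kWh
Total energy = 9.66 + 58.97 + 10.66 + 644.5 = 723.8 kWh
Cost = 723.8 kWh × €0.271 = €196.14 ≈ €196

€196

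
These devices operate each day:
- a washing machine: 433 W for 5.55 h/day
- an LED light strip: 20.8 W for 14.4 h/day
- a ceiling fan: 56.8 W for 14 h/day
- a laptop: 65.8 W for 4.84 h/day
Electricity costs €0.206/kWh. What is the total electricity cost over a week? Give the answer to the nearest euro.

€6

washing machine: 433 W × 5.55 h × 7 d = 16,822 Wh = 16.82 kWh
LED light strip: 20.8 W × 14.4 h × 7 d = 2,097 Wh = 2.097 kWh
ceiling fan: 56.8 W × 14 h × 7 d = 5,566 Wh = 5.566 kWh
laptop: 65.8 W × 4.84 h × 7 d = 2,229 Wh = 2.229 kWh
Total energy = 16.82 + 2.097 + 5.566 + 2.229 = 26.71 kWh
Cost = 26.71 kWh × €0.206 = €5.50 ≈ €6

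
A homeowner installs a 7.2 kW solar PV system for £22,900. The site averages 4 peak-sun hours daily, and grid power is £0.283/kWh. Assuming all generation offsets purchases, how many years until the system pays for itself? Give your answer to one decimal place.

Daily generation = 7.2 kW × 4 h = 28.8 kWh
Annual generation = 28.8 × 365 = 10512 kWh
Annual savings = 10512 × £0.283 = £2,974.90
Payback = £22,900 / £2,974.90 = 7.7 years

7.7 years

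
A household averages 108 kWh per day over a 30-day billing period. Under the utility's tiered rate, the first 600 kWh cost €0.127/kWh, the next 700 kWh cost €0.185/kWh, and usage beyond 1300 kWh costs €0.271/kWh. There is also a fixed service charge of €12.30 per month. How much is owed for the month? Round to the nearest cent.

€743.74

Usage = 108 kWh/day × 30 days = 3240 kWh
First 600 kWh × €0.127 = €76.20
Next 700 kWh × €0.185 = €129.50
Remaining 1940 kWh × €0.271 = €525.74
Energy charge = €731.44; + service €12.30 = €743.74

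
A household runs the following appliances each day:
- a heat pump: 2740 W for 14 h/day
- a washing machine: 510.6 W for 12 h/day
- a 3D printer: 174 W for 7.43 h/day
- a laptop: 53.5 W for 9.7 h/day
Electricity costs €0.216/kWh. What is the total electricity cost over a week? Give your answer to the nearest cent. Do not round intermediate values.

€70.00

heat pump: 2740 W × 14 h × 7 d = 268,520 Wh = 268.5 kWh
washing machine: 510.6 W × 12 h × 7 d = 42,890 Wh = 42.89 kWh
3D printer: 174 W × 7.43 h × 7 d = 9,050 Wh = 9.05 kWh
laptop: 53.5 W × 9.7 h × 7 d = 3,633 Wh = 3.633 kWh
Total energy = 268.5 + 42.89 + 9.05 + 3.633 = 324.1 kWh
Cost = 324.1 kWh × €0.216 = €70.00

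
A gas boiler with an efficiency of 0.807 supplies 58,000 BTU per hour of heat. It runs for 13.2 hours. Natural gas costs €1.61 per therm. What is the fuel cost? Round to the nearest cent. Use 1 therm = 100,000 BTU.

€15.27

Heat delivered = 58,000 BTU/h × 13.2 h = 765,600 BTU
Gas input = 765,600 / 0.807 = 948,699 BTU
= 948,699 / 100,000 = 9.487 therm
Cost = 9.487 × €1.61/therm = €15.27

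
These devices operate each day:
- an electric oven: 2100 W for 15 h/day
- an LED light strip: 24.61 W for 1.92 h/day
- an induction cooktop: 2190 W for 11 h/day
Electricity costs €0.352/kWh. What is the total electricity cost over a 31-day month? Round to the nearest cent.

electric oven: 2100 W × 15 h × 31 d = 976,500 Wh = 976.5 kWh
LED light strip: 24.61 W × 1.92 h × 31 d = 1,465 Wh = 1.465 kWh
induction cooktop: 2190 W × 11 h × 31 d = 746,790 Wh = 746.8 kWh
Total energy = 976.5 + 1.465 + 746.8 = 1,725 kWh
Cost = 1,725 kWh × €0.352 = €607.11

€607.11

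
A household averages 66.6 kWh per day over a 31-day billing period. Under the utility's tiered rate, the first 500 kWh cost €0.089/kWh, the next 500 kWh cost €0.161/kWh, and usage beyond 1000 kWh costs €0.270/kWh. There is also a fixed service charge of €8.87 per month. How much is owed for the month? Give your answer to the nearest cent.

Usage = 66.6 kWh/day × 31 days = 2064.6 kWh
First 500 kWh × €0.089 = €44.50
Next 500 kWh × €0.161 = €80.50
Remaining 1064.6 kWh × €0.270 = €287.44
Energy charge = €412.44; + service €8.87 = €421.31

€421.31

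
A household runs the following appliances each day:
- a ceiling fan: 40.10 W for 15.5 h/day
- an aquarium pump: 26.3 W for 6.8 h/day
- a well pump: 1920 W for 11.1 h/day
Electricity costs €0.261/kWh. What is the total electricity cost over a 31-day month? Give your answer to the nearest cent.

ceiling fan: 40.10 W × 15.5 h × 31 d = 19,268 Wh = 19.27 kWh
aquarium pump: 26.3 W × 6.8 h × 31 d = 5,544 Wh = 5.544 kWh
well pump: 1920 W × 11.1 h × 31 d = 660,672 Wh = 660.7 kWh
Total energy = 19.27 + 5.544 + 660.7 = 685.5 kWh
Cost = 685.5 kWh × €0.261 = €178.91

€178.91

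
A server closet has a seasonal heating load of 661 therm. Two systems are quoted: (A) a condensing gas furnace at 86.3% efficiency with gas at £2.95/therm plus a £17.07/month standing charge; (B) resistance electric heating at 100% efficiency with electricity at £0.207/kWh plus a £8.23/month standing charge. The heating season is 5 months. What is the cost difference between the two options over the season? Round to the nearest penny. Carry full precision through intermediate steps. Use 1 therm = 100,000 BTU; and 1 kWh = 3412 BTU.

£1706.47

Heat load = 661 therm × 100,000 = 66,100,000 BTU
Gas: input = 66,100,000 / 0.863 = 76,593,279 BTU = 765.9 therm → 765.9 × £2.95 = £2,259.50; + 5 × £17.07 standing = £2,344.85
Electric: 66,100,000 BTU / 3412 = 19,370 kWh → × £0.207 = £4,010.17; + 5 × £8.23 standing = £4,051.32
Difference = |£2,344.85 − £4,051.32| = £1,706.47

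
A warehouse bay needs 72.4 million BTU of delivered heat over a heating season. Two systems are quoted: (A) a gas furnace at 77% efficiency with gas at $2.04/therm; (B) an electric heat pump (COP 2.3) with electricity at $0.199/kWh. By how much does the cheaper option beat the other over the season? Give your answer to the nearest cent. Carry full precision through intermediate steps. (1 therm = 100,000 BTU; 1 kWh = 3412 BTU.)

Heat load = 72.4 × 10⁶ BTU = 72,400,000 BTU
Gas: input = 72,400,000 / 0.77 = 94,025,974 BTU = 940.3 therm → 940.3 × $2.04 = $1,918.13
Heat pump: 72,400,000 BTU / 3412 = 21,220 kWh heat; / 2.3 = 9,226 kWh in → × $0.199 = $1,835.92
Difference = |$1,918.13 − $1,835.92| = $82.21

$82.21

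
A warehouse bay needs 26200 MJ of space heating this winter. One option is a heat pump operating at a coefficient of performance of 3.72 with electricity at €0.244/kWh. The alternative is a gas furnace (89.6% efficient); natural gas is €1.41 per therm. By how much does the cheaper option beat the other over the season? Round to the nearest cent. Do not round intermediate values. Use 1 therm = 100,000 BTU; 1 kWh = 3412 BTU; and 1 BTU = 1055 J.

Heat load = 26200 MJ = 26,200,000,000 J / 1055 = 24,834,123 BTU
Gas: input = 24,834,123 / 0.896 = 27,716,655 BTU = 277.2 therm → 277.2 × €1.41 = €390.80
Heat pump: 24,834,123 BTU / 3412 = 7,278 kWh heat; / 3.72 = 1,957 kWh in → × €0.244 = €477.40
Difference = |€390.80 − €477.40| = €86.60

€86.60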